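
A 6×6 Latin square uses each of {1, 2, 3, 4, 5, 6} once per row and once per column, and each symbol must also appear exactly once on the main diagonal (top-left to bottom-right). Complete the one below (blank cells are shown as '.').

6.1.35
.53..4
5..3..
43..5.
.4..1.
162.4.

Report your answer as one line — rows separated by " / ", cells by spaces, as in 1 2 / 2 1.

6 2 1 4 3 5 / 2 5 3 1 6 4 / 5 1 4 3 2 6 / 4 3 6 2 5 1 / 3 4 5 6 1 2 / 1 6 2 5 4 3

Cell (r1,c2): row 1 has {1,3,5,6}; column 2 has {3,4,5,6} → 2.
Cell (r1,c4): row 1 has {1,2,3,5,6}; column 4 has {3} → 4.
Cell (r2,c1): row 2 has {3,4,5}; column 1 has {1,4,5,6} → 2.
Cell (r2,c5): row 2 has {2,3,4,5}; column 5 has {1,3,4,5} → 6.
Cell (r3,c2): row 3 has {3,5}; column 2 has {2,3,4,5,6} → 1.
Cell (r3,c3): row 3 has {1,3,5}; column 3 has {1,2,3}; the diagonal has {1,5,6} → 4.
Cell (r3,c5): row 3 has {1,3,4,5}; column 5 has {1,3,4,5,6} → 2.
Cell (r3,c6): row 3 has {1,2,3,4,5}; column 6 has {4,5} → 6.
Cell (r4,c3): row 4 has {3,4,5}; column 3 has {1,2,3,4} → 6.
Cell (r4,c4): row 4 has {3,4,5,6}; column 4 has {3,4}; the diagonal has {1,4,5,6} → 2.
Cell (r4,c6): row 4 has {2,3,4,5,6}; column 6 has {4,5,6} → 1.
Cell (r5,c1): row 5 has {1,4}; column 1 has {1,2,4,5,6} → 3.
Cell (r5,c3): row 5 has {1,3,4}; column 3 has {1,2,3,4,6} → 5.
Cell (r5,c4): row 5 has {1,3,4,5}; column 4 has {2,3,4} → 6.
Cell (r5,c6): row 5 has {1,3,4,5,6}; column 6 has {1,4,5,6} → 2.
Cell (r6,c4): row 6 has {1,2,4,6}; column 4 has {2,3,4,6} → 5.
Cell (r6,c6): row 6 has {1,2,4,5,6}; column 6 has {1,2,4,5,6}; the diagonal has {1,2,4,5,6} → 3.
Cell (r2,c4): row 2 has {2,3,4,5,6}; column 4 has {2,3,4,5,6} → 1.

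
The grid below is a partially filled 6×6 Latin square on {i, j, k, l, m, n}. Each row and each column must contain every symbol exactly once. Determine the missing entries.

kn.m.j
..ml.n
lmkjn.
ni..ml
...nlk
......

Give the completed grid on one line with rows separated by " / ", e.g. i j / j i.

k n l m i j / i k m l j n / l m k j n i / n i j k m l / m j i n l k / j l n i k m

(r1,c5): row 1 has {j,k,m,n}; column 5 has {l,m,n}, so it must be i.
(r3,c6): row 3 has {j,k,l,m,n}; column 6 has {j,k,l,n}, so it must be i.
(r4,c3): row 4 has {i,l,m,n}; column 3 has {k,m}, so it must be j.
(r4,c4): row 4 has {i,j,l,m,n}; column 4 has {j,l,m,n}, so it must be k.
(r5,c2): row 5 has {k,l,n}; column 2 has {i,m,n}, so it must be j.
(r5,c3): row 5 has {j,k,l,n}; column 3 has {j,k,m}, so it must be i.
(r6,c4): row 6 is empty so far; column 4 has {j,k,l,m,n}, so it must be i.
(r6,c6): row 6 has {i}; column 6 has {i,j,k,l,n}, so it must be m.
(r1,c3): row 1 has {i,j,k,m,n}; column 3 has {i,j,k,m}, so it must be l.
(r2,c2): row 2 has {l,m,n}; column 2 has {i,j,m,n}, so it must be k.
(r2,c5): row 2 has {k,l,m,n}; column 5 has {i,l,m,n}, so it must be j.
(r5,c1): row 5 has {i,j,k,l,n}; column 1 has {k,l,n}, so it must be m.
(r6,c1): row 6 has {i,m}; column 1 has {k,l,m,n}, so it must be j.
(r6,c2): row 6 has {i,j,m}; column 2 has {i,j,k,m,n}, so it must be l.
(r6,c3): row 6 has {i,j,l,m}; column 3 has {i,j,k,l,m}, so it must be n.
(r6,c5): row 6 has {i,j,l,m,n}; column 5 has {i,j,l,m,n}, so it must be k.
(r2,c1): row 2 has {j,k,l,m,n}; column 1 has {j,k,l,m,n}, so it must be i.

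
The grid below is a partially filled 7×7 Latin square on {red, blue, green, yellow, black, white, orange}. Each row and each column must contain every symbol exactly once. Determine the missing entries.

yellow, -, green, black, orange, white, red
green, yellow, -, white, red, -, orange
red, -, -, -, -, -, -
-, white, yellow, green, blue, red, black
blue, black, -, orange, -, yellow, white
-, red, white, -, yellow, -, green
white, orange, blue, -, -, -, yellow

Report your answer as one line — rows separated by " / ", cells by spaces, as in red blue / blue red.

row 1 has {red,green,yellow,black,white,orange}; column 2 has {red,yellow,black,white,orange} — only blue is left for (r1,c2).
row 2 has {red,green,yellow,white,orange}; column 3 has {blue,green,yellow,white} — only black is left for (r2,c3).
row 2 has {red,green,yellow,black,white,orange}; column 6 has {red,yellow,white} — only blue is left for (r2,c6).
row 3 has {red}; column 2 has {red,blue,yellow,black,white,orange} — only green is left for (r3,c2).
row 3 has {red,green}; column 3 has {blue,green,yellow,black,white} — only orange is left for (r3,c3).
row 3 has {red,green,orange}; column 6 has {red,blue,yellow,white} — only black is left for (r3,c6).
row 3 has {red,green,black,orange}; column 7 has {red,green,yellow,black,white,orange} — only blue is left for (r3,c7).
row 4 has {red,blue,green,yellow,black,white}; column 1 has {red,blue,green,yellow,white} — only orange is left for (r4,c1).
row 5 has {blue,yellow,black,white,orange}; column 3 has {blue,green,yellow,black,white,orange} — only red is left for (r5,c3).
row 5 has {red,blue,yellow,black,white,orange}; column 5 has {red,blue,yellow,orange} — only green is left for (r5,c5).
row 6 has {red,green,yellow,white}; column 1 has {red,blue,green,yellow,white,orange} — only black is left for (r6,c1).
row 6 has {red,green,yellow,black,white}; column 4 has {green,black,white,orange} — only blue is left for (r6,c4).
row 6 has {red,blue,green,yellow,black,white}; column 6 has {red,blue,yellow,black,white} — only orange is left for (r6,c6).
row 7 has {blue,yellow,white,orange}; column 4 has {blue,green,black,white,orange} — only red is left for (r7,c4).
row 7 has {red,blue,yellow,white,orange}; column 5 has {red,blue,green,yellow,orange} — only black is left for (r7,c5).
row 7 has {red,blue,yellow,black,white,orange}; column 6 has {red,blue,yellow,black,white,orange} — only green is left for (r7,c6).
row 3 has {red,blue,green,black,orange}; column 4 has {red,blue,green,black,white,orange} — only yellow is left for (r3,c4).
row 3 has {red,blue,green,yellow,black,orange}; column 5 has {red,blue,green,yellow,black,orange} — only white is left for (r3,c5).

yellow blue green black orange white red / green yellow black white red blue orange / red green orange yellow white black blue / orange white yellow green blue red black / blue black red orange green yellow white / black red white blue yellow orange green / white orange blue red black green yellow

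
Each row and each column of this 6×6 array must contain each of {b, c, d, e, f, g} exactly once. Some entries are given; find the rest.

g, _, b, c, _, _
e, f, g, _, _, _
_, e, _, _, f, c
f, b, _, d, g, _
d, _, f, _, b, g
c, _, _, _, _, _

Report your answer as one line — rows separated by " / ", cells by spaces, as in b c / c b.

g d b c e f / e f g b c d / b e d g f c / f b c d g e / d c f e b g / c g e f d b

At row 1, column 2: row 1 has {b,c,g}; column 2 has {b,e,f}; that leaves d.
At row 1, column 5: row 1 has {b,c,d,g}; column 5 has {b,f,g}; that leaves e.
At row 1, column 6: row 1 has {b,c,d,e,g}; column 6 has {c,g}; that leaves f.
At row 2, column 4: row 2 has {e,f,g}; column 4 has {c,d}; that leaves b.
At row 2, column 6: row 2 has {b,e,f,g}; column 6 has {c,f,g}; that leaves d.
At row 3, column 1: row 3 has {c,e,f}; column 1 has {c,d,e,f,g}; that leaves b.
At row 3, column 3: row 3 has {b,c,e,f}; column 3 has {b,f,g}; that leaves d.
At row 3, column 4: row 3 has {b,c,d,e,f}; column 4 has {b,c,d}; that leaves g.
At row 4, column 6: row 4 has {b,d,f,g}; column 6 has {c,d,f,g}; that leaves e.
At row 5, column 2: row 5 has {b,d,f,g}; column 2 has {b,d,e,f}; that leaves c.
At row 5, column 4: row 5 has {b,c,d,f,g}; column 4 has {b,c,d,g}; that leaves e.
At row 6, column 2: row 6 has {c}; column 2 has {b,c,d,e,f}; that leaves g.
At row 6, column 3: row 6 has {c,g}; column 3 has {b,d,f,g}; that leaves e.
At row 6, column 4: row 6 has {c,e,g}; column 4 has {b,c,d,e,g}; that leaves f.
At row 6, column 5: row 6 has {c,e,f,g}; column 5 has {b,e,f,g}; that leaves d.
At row 6, column 6: row 6 has {c,d,e,f,g}; column 6 has {c,d,e,f,g}; that leaves b.
At row 2, column 5: row 2 has {b,d,e,f,g}; column 5 has {b,d,e,f,g}; that leaves c.
At row 4, column 3: row 4 has {b,d,e,f,g}; column 3 has {b,d,e,f,g}; that leaves c.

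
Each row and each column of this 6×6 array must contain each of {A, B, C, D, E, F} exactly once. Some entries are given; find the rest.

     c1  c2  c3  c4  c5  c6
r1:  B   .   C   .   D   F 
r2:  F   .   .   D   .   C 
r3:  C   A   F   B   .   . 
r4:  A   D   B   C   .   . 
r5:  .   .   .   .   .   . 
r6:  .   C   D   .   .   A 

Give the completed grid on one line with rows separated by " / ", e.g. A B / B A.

At row 1, column 2: row 1 has {B,C,D,F}; column 2 has {A,C,D}; that leaves E.
At row 1, column 4: row 1 has {B,C,D,E,F}; column 4 has {B,C,D}; that leaves A.
At row 2, column 2: row 2 has {C,D,F}; column 2 has {A,C,D,E}; that leaves B.
At row 3, column 5: row 3 has {A,B,C,F}; column 5 has {D}; that leaves E.
At row 3, column 6: row 3 has {A,B,C,E,F}; column 6 has {A,C,F}; that leaves D.
At row 4, column 5: row 4 has {A,B,C,D}; column 5 has {D,E}; that leaves F.
At row 4, column 6: row 4 has {A,B,C,D,F}; column 6 has {A,C,D,F}; that leaves E.
At row 5, column 2: row 5 is empty so far; column 2 has {A,B,C,D,E}; that leaves F.
At row 5, column 4: row 5 has {F}; column 4 has {A,B,C,D}; that leaves E.
At row 5, column 6: row 5 has {E,F}; column 6 has {A,C,D,E,F}; that leaves B.
At row 6, column 1: row 6 has {A,C,D}; column 1 has {A,B,C,F}; that leaves E.
At row 6, column 4: row 6 has {A,C,D,E}; column 4 has {A,B,C,D,E}; that leaves F.
At row 6, column 5: row 6 has {A,C,D,E,F}; column 5 has {D,E,F}; that leaves B.
At row 2, column 5: row 2 has {B,C,D,F}; column 5 has {B,D,E,F}; that leaves A.
At row 5, column 1: row 5 has {B,E,F}; column 1 has {A,B,C,E,F}; that leaves D.
At row 5, column 3: row 5 has {B,D,E,F}; column 3 has {B,C,D,F}; that leaves A.
At row 5, column 5: row 5 has {A,B,D,E,F}; column 5 has {A,B,D,E,F}; that leaves C.
At row 2, column 3: row 2 has {A,B,C,D,F}; column 3 has {A,B,C,D,F}; that leaves E.

B E C A D F / F B E D A C / C A F B E D / A D B C F E / D F A E C B / E C D F B A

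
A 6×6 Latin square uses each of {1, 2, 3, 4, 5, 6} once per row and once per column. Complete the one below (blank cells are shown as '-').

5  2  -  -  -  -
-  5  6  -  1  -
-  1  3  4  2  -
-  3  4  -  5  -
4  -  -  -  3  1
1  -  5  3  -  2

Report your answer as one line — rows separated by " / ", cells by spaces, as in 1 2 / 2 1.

5 2 1 6 4 3 / 3 5 6 2 1 4 / 6 1 3 4 2 5 / 2 3 4 1 5 6 / 4 6 2 5 3 1 / 1 4 5 3 6 2

row 1 has {2,5}; column 3 has {3,4,5,6} — only 1 is left for (r1,c3).
row 1 has {1,2,5}; column 4 has {3,4} — only 6 is left for (r1,c4).
row 1 has {1,2,5,6}; column 5 has {1,2,3,5} — only 4 is left for (r1,c5).
row 1 has {1,2,4,5,6}; column 6 has {1,2} — only 3 is left for (r1,c6).
row 2 has {1,5,6}; column 4 has {3,4,6} — only 2 is left for (r2,c4).
row 2 has {1,2,5,6}; column 6 has {1,2,3} — only 4 is left for (r2,c6).
row 3 has {1,2,3,4}; column 1 has {1,4,5} — only 6 is left for (r3,c1).
row 3 has {1,2,3,4,6}; column 6 has {1,2,3,4} — only 5 is left for (r3,c6).
row 4 has {3,4,5}; column 1 has {1,4,5,6} — only 2 is left for (r4,c1).
row 4 has {2,3,4,5}; column 4 has {2,3,4,6} — only 1 is left for (r4,c4).
row 4 has {1,2,3,4,5}; column 6 has {1,2,3,4,5} — only 6 is left for (r4,c6).
row 5 has {1,3,4}; column 2 has {1,2,3,5} — only 6 is left for (r5,c2).
row 5 has {1,3,4,6}; column 3 has {1,3,4,5,6} — only 2 is left for (r5,c3).
row 5 has {1,2,3,4,6}; column 4 has {1,2,3,4,6} — only 5 is left for (r5,c4).
row 6 has {1,2,3,5}; column 2 has {1,2,3,5,6} — only 4 is left for (r6,c2).
row 6 has {1,2,3,4,5}; column 5 has {1,2,3,4,5} — only 6 is left for (r6,c5).
row 2 has {1,2,4,5,6}; column 1 has {1,2,4,5,6} — only 3 is left for (r2,c1).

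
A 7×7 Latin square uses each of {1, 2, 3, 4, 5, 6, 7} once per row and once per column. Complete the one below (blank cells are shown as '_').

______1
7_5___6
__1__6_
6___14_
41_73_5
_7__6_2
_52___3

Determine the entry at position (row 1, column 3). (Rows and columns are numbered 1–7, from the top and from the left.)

7

(r4,c7) = 7
(r5,c3) = 6
(r5,c6) = 2
(r7,c1) = 1
(r7,c6) = 7
(r3,c7) = 4
(r4,c3) = 3
(r6,c3) = 4
(r7,c5) = 4
(r1,c3) = 7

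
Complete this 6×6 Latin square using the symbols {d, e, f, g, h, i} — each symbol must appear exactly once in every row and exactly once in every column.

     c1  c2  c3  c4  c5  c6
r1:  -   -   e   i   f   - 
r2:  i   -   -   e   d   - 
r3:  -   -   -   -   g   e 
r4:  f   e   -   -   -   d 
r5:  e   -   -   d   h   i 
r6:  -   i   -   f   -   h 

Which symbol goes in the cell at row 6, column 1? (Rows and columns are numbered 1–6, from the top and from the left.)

(r1,c6): row 1 has {e,f,i}; column 6 has {d,e,h,i}, so it must be g.
(r2,c6): row 2 has {d,e,i}; column 6 has {d,e,g,h,i}, so it must be f.
(r3,c4): row 3 has {e,g}; column 4 has {d,e,f,i}, so it must be h.
(r4,c4): row 4 has {d,e,f}; column 4 has {d,e,f,h,i}, so it must be g.
(r4,c5): row 4 has {d,e,f,g}; column 5 has {d,f,g,h}, so it must be i.
(r6,c5): row 6 has {f,h,i}; column 5 has {d,f,g,h,i}, so it must be e.
(r3,c1): row 3 has {e,g,h}; column 1 has {e,f,i}, so it must be d.
(r3,c2): row 3 has {d,e,g,h}; column 2 has {e,i}, so it must be f.
(r3,c3): row 3 has {d,e,f,g,h}; column 3 has {e}, so it must be i.
(r4,c3): row 4 has {d,e,f,g,i}; column 3 has {e,i}, so it must be h.
(r5,c2): row 5 has {d,e,h,i}; column 2 has {e,f,i}, so it must be g.
(r5,c3): row 5 has {d,e,g,h,i}; column 3 has {e,h,i}, so it must be f.
(r6,c1): row 6 has {e,f,h,i}; column 1 has {d,e,f,i}, so it must be g.

g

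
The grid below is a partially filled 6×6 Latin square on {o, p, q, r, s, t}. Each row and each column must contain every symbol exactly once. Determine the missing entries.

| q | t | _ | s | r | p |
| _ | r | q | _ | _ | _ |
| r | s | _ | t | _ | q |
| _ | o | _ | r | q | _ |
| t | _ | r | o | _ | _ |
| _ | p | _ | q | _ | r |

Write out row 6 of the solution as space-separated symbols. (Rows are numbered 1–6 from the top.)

o p t q s r

Cell (r1,c3): row 1 has {p,q,r,s,t}; column 3 has {q,r} → o.
Cell (r2,c4): row 2 has {q,r}; column 4 has {o,q,r,s,t} → p.
Cell (r3,c3): row 3 has {q,r,s,t}; column 3 has {o,q,r} → p.
Cell (r3,c5): row 3 has {p,q,r,s,t}; column 5 has {q,r} → o.
Cell (r5,c2): row 5 has {o,r,t}; column 2 has {o,p,r,s,t} → q.
Cell (r5,c6): row 5 has {o,q,r,t}; column 6 has {p,q,r} → s.
Cell (r4,c6): row 4 has {o,q,r}; column 6 has {p,q,r,s} → t.
Cell (r5,c5): row 5 has {o,q,r,s,t}; column 5 has {o,q,r} → p.
Cell (r2,c6): row 2 has {p,q,r}; column 6 has {p,q,r,s,t} → o.
Cell (r4,c3): row 4 has {o,q,r,t}; column 3 has {o,p,q,r} → s.
Cell (r6,c3): row 6 has {p,q,r}; column 3 has {o,p,q,r,s} → t.
Cell (r6,c5): row 6 has {p,q,r,t}; column 5 has {o,p,q,r} → s.
Cell (r2,c1): row 2 has {o,p,q,r}; column 1 has {q,r,t} → s.
Cell (r2,c5): row 2 has {o,p,q,r,s}; column 5 has {o,p,q,r,s} → t.
Cell (r4,c1): row 4 has {o,q,r,s,t}; column 1 has {q,r,s,t} → p.
Cell (r6,c1): row 6 has {p,q,r,s,t}; column 1 has {p,q,r,s,t} → o.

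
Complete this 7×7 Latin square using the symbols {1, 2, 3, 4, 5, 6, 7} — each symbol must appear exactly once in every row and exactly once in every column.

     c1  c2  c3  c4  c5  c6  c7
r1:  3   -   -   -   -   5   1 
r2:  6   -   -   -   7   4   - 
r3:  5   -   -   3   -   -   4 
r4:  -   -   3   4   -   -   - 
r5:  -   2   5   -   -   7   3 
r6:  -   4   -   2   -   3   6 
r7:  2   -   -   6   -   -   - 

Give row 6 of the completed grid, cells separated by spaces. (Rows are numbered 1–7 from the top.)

(r1,c4) = 7
(r5,c4) = 1
(r7,c6) = 1
(r1,c2) = 6
(r2,c4) = 5
(r2,c7) = 2
(r5,c1) = 4
(r5,c5) = 6
(r2,c3) = 1
(r6,c3) = 7
(r7,c3) = 4
(r1,c3) = 2
(r1,c5) = 4
(r2,c2) = 3
(r3,c3) = 6
(r3,c6) = 2
(r4,c6) = 6
(r6,c1) = 1
(r6,c5) = 5

1 4 7 2 5 3 6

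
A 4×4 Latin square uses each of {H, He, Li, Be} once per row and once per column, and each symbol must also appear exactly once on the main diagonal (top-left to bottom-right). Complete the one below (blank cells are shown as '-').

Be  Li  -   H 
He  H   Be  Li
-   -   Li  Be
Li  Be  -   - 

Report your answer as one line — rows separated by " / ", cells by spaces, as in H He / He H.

Be Li He H / He H Be Li / H He Li Be / Li Be H He

(r1,c3): row 1 has {H,Li,Be}; column 3 has {Li,Be}, so it must be He.
(r3,c1): row 3 has {Li,Be}; column 1 has {He,Li,Be}, so it must be H.
(r3,c2): row 3 has {H,Li,Be}; column 2 has {H,Li,Be}, so it must be He.
(r4,c3): row 4 has {Li,Be}; column 3 has {He,Li,Be}, so it must be H.
(r4,c4): row 4 has {H,Li,Be}; column 4 has {H,Li,Be}; the diagonal has {H,Li,Be}, so it must be He.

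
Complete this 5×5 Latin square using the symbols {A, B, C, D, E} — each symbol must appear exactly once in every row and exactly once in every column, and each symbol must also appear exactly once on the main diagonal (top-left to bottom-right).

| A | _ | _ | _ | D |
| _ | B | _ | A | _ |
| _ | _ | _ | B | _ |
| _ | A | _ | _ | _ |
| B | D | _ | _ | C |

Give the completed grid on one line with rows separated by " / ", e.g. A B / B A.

(r2,c5) = E
(r3,c5) = A
(r4,c5) = B
(r5,c4) = E
(r1,c4) = C
(r4,c4) = D
(r5,c3) = A
(r1,c2) = E
(r1,c3) = B
(r3,c2) = C
(r3,c3) = E
(r4,c3) = C
(r2,c3) = D
(r3,c1) = D
(r4,c1) = E
(r2,c1) = C

A E B C D / C B D A E / D C E B A / E A C D B / B D A E C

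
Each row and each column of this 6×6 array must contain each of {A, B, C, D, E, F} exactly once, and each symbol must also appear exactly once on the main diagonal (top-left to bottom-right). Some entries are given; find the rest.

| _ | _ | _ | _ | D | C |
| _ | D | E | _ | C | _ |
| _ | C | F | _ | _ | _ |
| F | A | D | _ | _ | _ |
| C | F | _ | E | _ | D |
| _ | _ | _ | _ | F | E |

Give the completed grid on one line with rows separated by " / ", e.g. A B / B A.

B E A F D C / A D E B C F / E C F D B A / F A D C E B / C F B E A D / D B C A F E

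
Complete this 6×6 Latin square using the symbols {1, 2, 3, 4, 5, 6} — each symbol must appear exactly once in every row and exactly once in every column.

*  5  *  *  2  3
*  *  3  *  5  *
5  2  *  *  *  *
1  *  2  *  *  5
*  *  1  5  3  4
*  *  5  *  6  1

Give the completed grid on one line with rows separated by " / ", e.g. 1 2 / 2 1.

(r3,c6) = 6
(r4,c5) = 4
(r5,c2) = 6
(r2,c6) = 2
(r3,c3) = 4
(r3,c5) = 1
(r4,c2) = 3
(r4,c4) = 6
(r5,c1) = 2
(r6,c2) = 4
(r1,c3) = 6
(r2,c2) = 1
(r2,c4) = 4
(r3,c4) = 3
(r6,c1) = 3
(r6,c4) = 2
(r1,c1) = 4
(r1,c4) = 1
(r2,c1) = 6

4 5 6 1 2 3 / 6 1 3 4 5 2 / 5 2 4 3 1 6 / 1 3 2 6 4 5 / 2 6 1 5 3 4 / 3 4 5 2 6 1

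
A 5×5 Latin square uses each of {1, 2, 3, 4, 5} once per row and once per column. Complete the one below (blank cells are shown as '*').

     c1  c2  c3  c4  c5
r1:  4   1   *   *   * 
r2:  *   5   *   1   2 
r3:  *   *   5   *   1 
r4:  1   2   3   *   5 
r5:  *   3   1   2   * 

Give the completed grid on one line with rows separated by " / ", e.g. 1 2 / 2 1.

4 1 2 5 3 / 3 5 4 1 2 / 2 4 5 3 1 / 1 2 3 4 5 / 5 3 1 2 4

At row 1, column 3: row 1 has {1,4}; column 3 has {1,3,5}; that leaves 2.
At row 1, column 5: row 1 has {1,2,4}; column 5 has {1,2,5}; that leaves 3.
At row 2, column 1: row 2 has {1,2,5}; column 1 has {1,4}; that leaves 3.
At row 2, column 3: row 2 has {1,2,3,5}; column 3 has {1,2,3,5}; that leaves 4.
At row 3, column 1: row 3 has {1,5}; column 1 has {1,3,4}; that leaves 2.
At row 3, column 2: row 3 has {1,2,5}; column 2 has {1,2,3,5}; that leaves 4.
At row 3, column 4: row 3 has {1,2,4,5}; column 4 has {1,2}; that leaves 3.
At row 4, column 4: row 4 has {1,2,3,5}; column 4 has {1,2,3}; that leaves 4.
At row 5, column 1: row 5 has {1,2,3}; column 1 has {1,2,3,4}; that leaves 5.
At row 5, column 5: row 5 has {1,2,3,5}; column 5 has {1,2,3,5}; that leaves 4.
At row 1, column 4: row 1 has {1,2,3,4}; column 4 has {1,2,3,4}; that leaves 5.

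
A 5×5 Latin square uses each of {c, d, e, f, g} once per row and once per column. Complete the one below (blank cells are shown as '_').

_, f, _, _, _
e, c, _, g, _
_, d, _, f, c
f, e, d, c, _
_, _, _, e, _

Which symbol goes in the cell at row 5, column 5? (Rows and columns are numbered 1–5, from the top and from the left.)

f

(r1,c4): row 1 has {f}; column 4 has {c,e,f,g}, so it must be d.
(r2,c3): row 2 has {c,e,g}; column 3 has {d}, so it must be f.
(r2,c5): row 2 has {c,e,f,g}; column 5 has {c}, so it must be d.
(r3,c1): row 3 has {c,d,f}; column 1 has {e,f}, so it must be g.
(r3,c3): row 3 has {c,d,f,g}; column 3 has {d,f}, so it must be e.
(r4,c5): row 4 has {c,d,e,f}; column 5 has {c,d}, so it must be g.
(r5,c2): row 5 has {e}; column 2 has {c,d,e,f}, so it must be g.
(r5,c3): row 5 has {e,g}; column 3 has {d,e,f}, so it must be c.
(r5,c5): row 5 has {c,e,g}; column 5 has {c,d,g}, so it must be f.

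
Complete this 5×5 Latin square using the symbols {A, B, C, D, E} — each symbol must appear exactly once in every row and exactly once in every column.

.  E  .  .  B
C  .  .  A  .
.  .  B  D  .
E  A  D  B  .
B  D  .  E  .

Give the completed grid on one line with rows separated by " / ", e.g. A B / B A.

row 1 has {B,E}; column 4 has {A,B,D,E} — only C is left for (r1,c4).
row 2 has {A,C}; column 2 has {A,D,E} — only B is left for (r2,c2).
row 2 has {A,B,C}; column 3 has {B,D} — only E is left for (r2,c3).
row 2 has {A,B,C,E}; column 5 has {B} — only D is left for (r2,c5).
row 3 has {B,D}; column 1 has {B,C,E} — only A is left for (r3,c1).
row 3 has {A,B,D}; column 2 has {A,B,D,E} — only C is left for (r3,c2).
row 3 has {A,B,C,D}; column 5 has {B,D} — only E is left for (r3,c5).
row 4 has {A,B,D,E}; column 5 has {B,D,E} — only C is left for (r4,c5).
row 5 has {B,D,E}; column 5 has {B,C,D,E} — only A is left for (r5,c5).
row 1 has {B,C,E}; column 1 has {A,B,C,E} — only D is left for (r1,c1).
row 1 has {B,C,D,E}; column 3 has {B,D,E} — only A is left for (r1,c3).
row 5 has {A,B,D,E}; column 3 has {A,B,D,E} — only C is left for (r5,c3).

D E A C B / C B E A D / A C B D E / E A D B C / B D C E A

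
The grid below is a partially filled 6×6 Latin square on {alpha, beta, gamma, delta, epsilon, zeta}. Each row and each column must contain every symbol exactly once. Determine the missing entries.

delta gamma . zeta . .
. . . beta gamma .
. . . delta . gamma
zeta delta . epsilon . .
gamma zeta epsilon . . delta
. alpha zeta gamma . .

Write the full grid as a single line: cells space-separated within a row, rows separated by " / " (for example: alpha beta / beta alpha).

At row 2, column 2: row 2 has {beta,gamma}; column 2 has {alpha,gamma,delta,zeta}; that leaves epsilon.
At row 3, column 2: row 3 has {gamma,delta}; column 2 has {alpha,gamma,delta,epsilon,zeta}; that leaves beta.
At row 3, column 3: row 3 has {beta,gamma,delta}; column 3 has {epsilon,zeta}; that leaves alpha.
At row 5, column 4: row 5 has {gamma,delta,epsilon,zeta}; column 4 has {beta,gamma,delta,epsilon,zeta}; that leaves alpha.
At row 5, column 5: row 5 has {alpha,gamma,delta,epsilon,zeta}; column 5 has {gamma}; that leaves beta.
At row 1, column 3: row 1 has {gamma,delta,zeta}; column 3 has {alpha,epsilon,zeta}; that leaves beta.
At row 2, column 1: row 2 has {beta,gamma,epsilon}; column 1 has {gamma,delta,zeta}; that leaves alpha.
At row 2, column 3: row 2 has {alpha,beta,gamma,epsilon}; column 3 has {alpha,beta,epsilon,zeta}; that leaves delta.
At row 2, column 6: row 2 has {alpha,beta,gamma,delta,epsilon}; column 6 has {gamma,delta}; that leaves zeta.
At row 3, column 1: row 3 has {alpha,beta,gamma,delta}; column 1 has {alpha,gamma,delta,zeta}; that leaves epsilon.
At row 3, column 5: row 3 has {alpha,beta,gamma,delta,epsilon}; column 5 has {beta,gamma}; that leaves zeta.
At row 4, column 3: row 4 has {delta,epsilon,zeta}; column 3 has {alpha,beta,delta,epsilon,zeta}; that leaves gamma.
At row 4, column 5: row 4 has {gamma,delta,epsilon,zeta}; column 5 has {beta,gamma,zeta}; that leaves alpha.
At row 4, column 6: row 4 has {alpha,gamma,delta,epsilon,zeta}; column 6 has {gamma,delta,zeta}; that leaves beta.
At row 6, column 1: row 6 has {alpha,gamma,zeta}; column 1 has {alpha,gamma,delta,epsilon,zeta}; that leaves beta.
At row 6, column 6: row 6 has {alpha,beta,gamma,zeta}; column 6 has {beta,gamma,delta,zeta}; that leaves epsilon.
At row 1, column 5: row 1 has {beta,gamma,delta,zeta}; column 5 has {alpha,beta,gamma,zeta}; that leaves epsilon.
At row 1, column 6: row 1 has {beta,gamma,delta,epsilon,zeta}; column 6 has {beta,gamma,delta,epsilon,zeta}; that leaves alpha.
At row 6, column 5: row 6 has {alpha,beta,gamma,epsilon,zeta}; column 5 has {alpha,beta,gamma,epsilon,zeta}; that leaves delta.

delta gamma beta zeta epsilon alpha / alpha epsilon delta beta gamma zeta / epsilon beta alpha delta zeta gamma / zeta delta gamma epsilon alpha beta / gamma zeta epsilon alpha beta delta / beta alpha zeta gamma delta epsilon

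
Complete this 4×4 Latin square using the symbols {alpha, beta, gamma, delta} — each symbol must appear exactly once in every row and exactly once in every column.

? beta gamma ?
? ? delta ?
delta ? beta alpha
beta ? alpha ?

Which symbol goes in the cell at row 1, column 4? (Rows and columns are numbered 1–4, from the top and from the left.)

delta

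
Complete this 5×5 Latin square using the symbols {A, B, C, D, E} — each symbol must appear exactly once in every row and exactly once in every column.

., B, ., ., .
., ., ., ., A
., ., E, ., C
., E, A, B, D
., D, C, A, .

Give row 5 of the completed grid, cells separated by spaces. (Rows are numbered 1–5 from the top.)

E D C A B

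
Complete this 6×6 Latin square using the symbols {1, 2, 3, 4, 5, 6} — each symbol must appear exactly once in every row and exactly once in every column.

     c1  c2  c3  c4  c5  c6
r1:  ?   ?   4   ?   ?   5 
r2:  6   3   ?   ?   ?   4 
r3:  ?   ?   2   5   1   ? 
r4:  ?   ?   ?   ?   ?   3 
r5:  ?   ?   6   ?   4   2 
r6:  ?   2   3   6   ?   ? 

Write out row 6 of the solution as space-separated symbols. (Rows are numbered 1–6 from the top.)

4 2 3 6 5 1

At row 3, column 6: row 3 has {1,2,5}; column 6 has {2,3,4,5}; that leaves 6.
At row 6, column 5: row 6 has {2,3,6}; column 5 has {1,4}; that leaves 5.
At row 6, column 6: row 6 has {2,3,5,6}; column 6 has {2,3,4,5,6}; that leaves 1.
At row 2, column 5: row 2 has {3,4,6}; column 5 has {1,4,5}; that leaves 2.
At row 3, column 2: row 3 has {1,2,5,6}; column 2 has {2,3}; that leaves 4.
At row 4, column 5: row 4 has {3}; column 5 has {1,2,4,5}; that leaves 6.
At row 6, column 1: row 6 has {1,2,3,5,6}; column 1 has {6}; that leaves 4.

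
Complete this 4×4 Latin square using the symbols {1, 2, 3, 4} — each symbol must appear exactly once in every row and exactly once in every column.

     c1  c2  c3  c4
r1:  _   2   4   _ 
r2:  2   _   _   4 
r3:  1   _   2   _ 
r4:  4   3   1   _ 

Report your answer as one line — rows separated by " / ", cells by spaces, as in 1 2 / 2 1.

3 2 4 1 / 2 1 3 4 / 1 4 2 3 / 4 3 1 2

(r1,c1) = 3
(r1,c4) = 1
(r2,c2) = 1
(r2,c3) = 3
(r3,c2) = 4
(r3,c4) = 3
(r4,c4) = 2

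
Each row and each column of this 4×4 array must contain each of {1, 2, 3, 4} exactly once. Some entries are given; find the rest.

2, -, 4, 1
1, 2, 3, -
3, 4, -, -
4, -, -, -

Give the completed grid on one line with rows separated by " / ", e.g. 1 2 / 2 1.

2 3 4 1 / 1 2 3 4 / 3 4 1 2 / 4 1 2 3

At row 1, column 2: row 1 has {1,2,4}; column 2 has {2,4}; that leaves 3.
At row 2, column 4: row 2 has {1,2,3}; column 4 has {1}; that leaves 4.
At row 3, column 4: row 3 has {3,4}; column 4 has {1,4}; that leaves 2.
At row 4, column 2: row 4 has {4}; column 2 has {2,3,4}; that leaves 1.
At row 4, column 3: row 4 has {1,4}; column 3 has {3,4}; that leaves 2.
At row 4, column 4: row 4 has {1,2,4}; column 4 has {1,2,4}; that leaves 3.
At row 3, column 3: row 3 has {2,3,4}; column 3 has {2,3,4}; that leaves 1.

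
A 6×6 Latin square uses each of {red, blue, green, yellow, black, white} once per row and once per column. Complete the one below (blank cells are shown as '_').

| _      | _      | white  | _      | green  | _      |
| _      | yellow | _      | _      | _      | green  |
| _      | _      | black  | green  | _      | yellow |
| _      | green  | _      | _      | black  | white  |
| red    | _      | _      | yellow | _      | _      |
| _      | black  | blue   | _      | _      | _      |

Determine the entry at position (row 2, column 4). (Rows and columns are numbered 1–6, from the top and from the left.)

blue

(r2,c3) = red
(r4,c3) = yellow
(r5,c3) = green
(r6,c6) = red
(r4,c1) = blue
(r4,c4) = red
(r6,c4) = white
(r6,c5) = yellow
(r3,c1) = white
(r6,c1) = green
(r2,c1) = black
(r2,c4) = blue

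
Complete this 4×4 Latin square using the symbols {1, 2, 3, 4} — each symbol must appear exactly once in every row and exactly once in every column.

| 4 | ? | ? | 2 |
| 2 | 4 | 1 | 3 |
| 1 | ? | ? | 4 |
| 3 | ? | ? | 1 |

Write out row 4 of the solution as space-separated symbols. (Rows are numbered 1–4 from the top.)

3 2 4 1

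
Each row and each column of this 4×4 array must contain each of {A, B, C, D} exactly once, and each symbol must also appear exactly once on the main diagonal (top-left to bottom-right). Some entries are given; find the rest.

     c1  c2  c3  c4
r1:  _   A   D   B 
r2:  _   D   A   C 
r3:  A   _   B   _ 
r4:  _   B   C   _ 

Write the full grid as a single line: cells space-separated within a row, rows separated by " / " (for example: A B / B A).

(r1,c1) = C
(r2,c1) = B
(r3,c2) = C
(r3,c4) = D
(r4,c1) = D
(r4,c4) = A

C A D B / B D A C / A C B D / D B C A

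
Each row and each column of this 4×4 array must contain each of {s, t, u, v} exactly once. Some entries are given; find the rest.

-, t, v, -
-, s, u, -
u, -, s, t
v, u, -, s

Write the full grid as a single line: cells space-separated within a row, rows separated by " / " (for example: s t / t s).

s t v u / t s u v / u v s t / v u t s

row 1 has {t,v}; column 1 has {u,v} — only s is left for (r1,c1).
row 1 has {s,t,v}; column 4 has {s,t} — only u is left for (r1,c4).
row 2 has {s,u}; column 1 has {s,u,v} — only t is left for (r2,c1).
row 2 has {s,t,u}; column 4 has {s,t,u} — only v is left for (r2,c4).
row 3 has {s,t,u}; column 2 has {s,t,u} — only v is left for (r3,c2).
row 4 has {s,u,v}; column 3 has {s,u,v} — only t is left for (r4,c3).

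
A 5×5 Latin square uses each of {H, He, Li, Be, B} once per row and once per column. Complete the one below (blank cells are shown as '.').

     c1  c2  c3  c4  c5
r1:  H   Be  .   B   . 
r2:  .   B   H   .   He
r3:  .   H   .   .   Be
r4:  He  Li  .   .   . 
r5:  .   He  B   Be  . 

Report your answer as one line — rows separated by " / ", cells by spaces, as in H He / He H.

H Be He B Li / Be B H Li He / B H Li He Be / He Li Be H B / Li He B Be H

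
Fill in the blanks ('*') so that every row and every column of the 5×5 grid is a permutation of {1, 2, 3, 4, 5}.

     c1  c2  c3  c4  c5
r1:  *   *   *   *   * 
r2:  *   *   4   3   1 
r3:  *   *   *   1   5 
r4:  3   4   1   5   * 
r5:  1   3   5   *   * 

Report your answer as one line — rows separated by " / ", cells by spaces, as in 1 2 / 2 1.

(r3,c2) = 2
(r3,c3) = 3
(r4,c5) = 2
(r5,c5) = 4
(r1,c3) = 2
(r1,c4) = 4
(r1,c5) = 3
(r2,c2) = 5
(r3,c1) = 4
(r5,c4) = 2
(r1,c1) = 5
(r1,c2) = 1
(r2,c1) = 2

5 1 2 4 3 / 2 5 4 3 1 / 4 2 3 1 5 / 3 4 1 5 2 / 1 3 5 2 4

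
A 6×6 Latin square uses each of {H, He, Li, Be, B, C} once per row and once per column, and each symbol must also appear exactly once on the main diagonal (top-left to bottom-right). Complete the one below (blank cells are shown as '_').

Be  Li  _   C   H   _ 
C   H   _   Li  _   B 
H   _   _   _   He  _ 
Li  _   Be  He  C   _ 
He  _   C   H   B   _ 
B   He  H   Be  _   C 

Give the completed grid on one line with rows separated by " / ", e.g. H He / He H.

(r1,c6): row 1 has {H,Li,Be,C}; column 6 has {B,C}, so it must be He.
(r2,c3): row 2 has {H,Li,B,C}; column 3 has {H,Be,C}, so it must be He.
(r2,c5): row 2 has {H,He,Li,B,C}; column 5 has {H,He,B,C}, so it must be Be.
(r3,c3): row 3 has {H,He}; column 3 has {H,He,Be,C}; the diagonal has {H,He,Be,B,C}, so it must be Li.
(r3,c4): row 3 has {H,He,Li}; column 4 has {H,He,Li,Be,C}, so it must be B.
(r3,c6): row 3 has {H,He,Li,B}; column 6 has {He,B,C}, so it must be Be.
(r4,c2): row 4 has {He,Li,Be,C}; column 2 has {H,He,Li}, so it must be B.
(r4,c6): row 4 has {He,Li,Be,B,C}; column 6 has {He,Be,B,C}, so it must be H.
(r5,c2): row 5 has {H,He,B,C}; column 2 has {H,He,Li,B}, so it must be Be.
(r5,c6): row 5 has {H,He,Be,B,C}; column 6 has {H,He,Be,B,C}, so it must be Li.
(r6,c5): row 6 has {H,He,Be,B,C}; column 5 has {H,He,Be,B,C}, so it must be Li.
(r1,c3): row 1 has {H,He,Li,Be,C}; column 3 has {H,He,Li,Be,C}, so it must be B.
(r3,c2): row 3 has {H,He,Li,Be,B}; column 2 has {H,He,Li,Be,B}, so it must be C.

Be Li B C H He / C H He Li Be B / H C Li B He Be / Li B Be He C H / He Be C H B Li / B He H Be Li C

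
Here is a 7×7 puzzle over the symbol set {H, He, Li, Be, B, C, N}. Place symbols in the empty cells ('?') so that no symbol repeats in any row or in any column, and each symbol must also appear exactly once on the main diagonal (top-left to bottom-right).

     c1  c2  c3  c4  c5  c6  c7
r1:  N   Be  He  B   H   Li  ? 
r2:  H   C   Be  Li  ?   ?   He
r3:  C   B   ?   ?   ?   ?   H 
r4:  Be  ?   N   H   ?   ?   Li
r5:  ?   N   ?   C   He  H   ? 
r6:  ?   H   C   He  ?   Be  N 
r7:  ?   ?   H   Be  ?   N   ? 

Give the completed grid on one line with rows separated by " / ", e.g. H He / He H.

N Be He B H Li C / H C Be Li N B He / C B Li N Be He H / Be He N H B C Li / Li N B C He H Be / B H C He Li Be N / He Li H Be C N B

Cell (r1,c7): row 1 has {H,He,Li,Be,B,N}; column 7 has {H,He,Li,N} → C.
Cell (r2,c6): row 2 has {H,He,Li,Be,C}; column 6 has {H,Li,Be,N} → B.
Cell (r3,c3): row 3 has {H,B,C}; column 3 has {H,He,Be,C,N}; the diagonal has {H,He,Be,C,N} → Li.
Cell (r3,c4): row 3 has {H,Li,B,C}; column 4 has {H,He,Li,Be,B,C} → N.
Cell (r3,c5): row 3 has {H,Li,B,C,N}; column 5 has {H,He} → Be.
Cell (r3,c6): row 3 has {H,Li,Be,B,C,N}; column 6 has {H,Li,Be,B,N} → He.
Cell (r4,c2): row 4 has {H,Li,Be,N}; column 2 has {H,Be,B,C,N} → He.
Cell (r4,c6): row 4 has {H,He,Li,Be,N}; column 6 has {H,He,Li,Be,B,N} → C.
Cell (r5,c3): row 5 has {H,He,C,N}; column 3 has {H,He,Li,Be,C,N} → B.
Cell (r5,c7): row 5 has {H,He,B,C,N}; column 7 has {H,He,Li,C,N} → Be.
Cell (r7,c2): row 7 has {H,Be,N}; column 2 has {H,He,Be,B,C,N} → Li.
Cell (r7,c7): row 7 has {H,Li,Be,N}; column 7 has {H,He,Li,Be,C,N}; the diagonal has {H,He,Li,Be,C,N} → B.
Cell (r2,c5): row 2 has {H,He,Li,Be,B,C}; column 5 has {H,He,Be} → N.
Cell (r4,c5): row 4 has {H,He,Li,Be,C,N}; column 5 has {H,He,Be,N} → B.
Cell (r5,c1): row 5 has {H,He,Be,B,C,N}; column 1 has {H,Be,C,N} → Li.
Cell (r6,c1): row 6 has {H,He,Be,C,N}; column 1 has {H,Li,Be,C,N} → B.
Cell (r6,c5): row 6 has {H,He,Be,B,C,N}; column 5 has {H,He,Be,B,N} → Li.
Cell (r7,c1): row 7 has {H,Li,Be,B,N}; column 1 has {H,Li,Be,B,C,N} → He.
Cell (r7,c5): row 7 has {H,He,Li,Be,B,N}; column 5 has {H,He,Li,Be,B,N} → C.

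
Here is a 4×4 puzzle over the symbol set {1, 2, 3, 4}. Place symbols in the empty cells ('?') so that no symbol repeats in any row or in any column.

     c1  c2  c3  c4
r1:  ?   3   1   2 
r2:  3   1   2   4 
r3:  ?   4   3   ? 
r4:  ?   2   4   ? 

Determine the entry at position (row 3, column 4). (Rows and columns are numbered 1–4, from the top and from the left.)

(r1,c1) = 4
(r3,c4) = 1

1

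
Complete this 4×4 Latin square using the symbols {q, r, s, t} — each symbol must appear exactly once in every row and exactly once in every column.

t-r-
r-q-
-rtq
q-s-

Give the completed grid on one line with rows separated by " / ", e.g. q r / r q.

At row 1, column 4: row 1 has {r,t}; column 4 has {q}; that leaves s.
At row 2, column 4: row 2 has {q,r}; column 4 has {q,s}; that leaves t.
At row 3, column 1: row 3 has {q,r,t}; column 1 has {q,r,t}; that leaves s.
At row 4, column 2: row 4 has {q,s}; column 2 has {r}; that leaves t.
At row 4, column 4: row 4 has {q,s,t}; column 4 has {q,s,t}; that leaves r.
At row 1, column 2: row 1 has {r,s,t}; column 2 has {r,t}; that leaves q.
At row 2, column 2: row 2 has {q,r,t}; column 2 has {q,r,t}; that leaves s.

t q r s / r s q t / s r t q / q t s r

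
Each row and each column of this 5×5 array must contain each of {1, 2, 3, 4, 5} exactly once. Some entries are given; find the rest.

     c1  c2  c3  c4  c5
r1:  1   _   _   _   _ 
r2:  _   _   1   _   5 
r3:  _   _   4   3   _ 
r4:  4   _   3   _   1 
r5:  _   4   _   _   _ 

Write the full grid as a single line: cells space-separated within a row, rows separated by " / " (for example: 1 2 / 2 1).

1 3 2 5 4 / 3 2 1 4 5 / 5 1 4 3 2 / 4 5 3 2 1 / 2 4 5 1 3

(r3,c5) = 2
(r5,c5) = 3
(r1,c5) = 4
(r3,c1) = 5
(r3,c2) = 1
(r5,c1) = 2
(r5,c3) = 5
(r5,c4) = 1
(r1,c3) = 2
(r1,c4) = 5
(r2,c1) = 3
(r2,c2) = 2
(r2,c4) = 4
(r4,c2) = 5
(r4,c4) = 2
(r1,c2) = 3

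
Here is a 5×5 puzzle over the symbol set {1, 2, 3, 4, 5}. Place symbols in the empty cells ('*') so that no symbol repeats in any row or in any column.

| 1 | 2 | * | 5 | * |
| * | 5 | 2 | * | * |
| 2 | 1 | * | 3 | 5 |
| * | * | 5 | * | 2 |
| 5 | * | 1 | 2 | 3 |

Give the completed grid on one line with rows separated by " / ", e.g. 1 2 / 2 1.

(r1,c5): row 1 has {1,2,5}; column 5 has {2,3,5}, so it must be 4.
(r2,c5): row 2 has {2,5}; column 5 has {2,3,4,5}, so it must be 1.
(r3,c3): row 3 has {1,2,3,5}; column 3 has {1,2,5}, so it must be 4.
(r5,c2): row 5 has {1,2,3,5}; column 2 has {1,2,5}, so it must be 4.
(r1,c3): row 1 has {1,2,4,5}; column 3 has {1,2,4,5}, so it must be 3.
(r2,c4): row 2 has {1,2,5}; column 4 has {2,3,5}, so it must be 4.
(r4,c2): row 4 has {2,5}; column 2 has {1,2,4,5}, so it must be 3.
(r4,c4): row 4 has {2,3,5}; column 4 has {2,3,4,5}, so it must be 1.
(r2,c1): row 2 has {1,2,4,5}; column 1 has {1,2,5}, so it must be 3.
(r4,c1): row 4 has {1,2,3,5}; column 1 has {1,2,3,5}, so it must be 4.

1 2 3 5 4 / 3 5 2 4 1 / 2 1 4 3 5 / 4 3 5 1 2 / 5 4 1 2 3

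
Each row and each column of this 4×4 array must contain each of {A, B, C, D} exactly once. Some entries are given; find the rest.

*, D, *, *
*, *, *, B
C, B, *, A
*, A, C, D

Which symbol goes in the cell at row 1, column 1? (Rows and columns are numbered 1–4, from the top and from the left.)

A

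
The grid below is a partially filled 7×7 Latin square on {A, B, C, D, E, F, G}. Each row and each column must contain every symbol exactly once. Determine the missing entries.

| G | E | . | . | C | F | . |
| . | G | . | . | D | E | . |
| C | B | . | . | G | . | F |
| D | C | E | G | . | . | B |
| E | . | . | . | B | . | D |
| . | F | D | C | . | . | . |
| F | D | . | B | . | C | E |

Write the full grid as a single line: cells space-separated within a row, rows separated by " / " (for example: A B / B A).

G E B D C F A / B G F A D E C / C B A E G D F / D C E G F A B / E A C F B G D / A F D C E B G / F D G B A C E

row 1 has {C,E,F,G}; column 7 has {B,D,E,F} — only A is left for (r1,c7).
row 2 has {D,E,G}; column 7 has {A,B,D,E,F} — only C is left for (r2,c7).
row 3 has {B,C,F,G}; column 3 has {D,E} — only A is left for (r3,c3).
row 3 has {A,B,C,F,G}; column 6 has {C,E,F} — only D is left for (r3,c6).
row 4 has {B,C,D,E,G}; column 6 has {C,D,E,F} — only A is left for (r4,c6).
row 5 has {B,D,E}; column 2 has {B,C,D,E,F,G} — only A is left for (r5,c2).
row 5 has {A,B,D,E}; column 4 has {B,C,G} — only F is left for (r5,c4).
row 5 has {A,B,D,E,F}; column 6 has {A,C,D,E,F} — only G is left for (r5,c6).
row 6 has {C,D,F}; column 6 has {A,C,D,E,F,G} — only B is left for (r6,c6).
row 6 has {B,C,D,F}; column 7 has {A,B,C,D,E,F} — only G is left for (r6,c7).
row 7 has {B,C,D,E,F}; column 3 has {A,D,E} — only G is left for (r7,c3).
row 7 has {B,C,D,E,F,G}; column 5 has {B,C,D,G} — only A is left for (r7,c5).
row 1 has {A,C,E,F,G}; column 3 has {A,D,E,G} — only B is left for (r1,c3).
row 1 has {A,B,C,E,F,G}; column 4 has {B,C,F,G} — only D is left for (r1,c4).
row 2 has {C,D,E,G}; column 3 has {A,B,D,E,G} — only F is left for (r2,c3).
row 2 has {C,D,E,F,G}; column 4 has {B,C,D,F,G} — only A is left for (r2,c4).
row 3 has {A,B,C,D,F,G}; column 4 has {A,B,C,D,F,G} — only E is left for (r3,c4).
row 4 has {A,B,C,D,E,G}; column 5 has {A,B,C,D,G} — only F is left for (r4,c5).
row 5 has {A,B,D,E,F,G}; column 3 has {A,B,D,E,F,G} — only C is left for (r5,c3).
row 6 has {B,C,D,F,G}; column 1 has {C,D,E,F,G} — only A is left for (r6,c1).
row 6 has {A,B,C,D,F,G}; column 5 has {A,B,C,D,F,G} — only E is left for (r6,c5).
row 2 has {A,C,D,E,F,G}; column 1 has {A,C,D,E,F,G} — only B is left for (r2,c1).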